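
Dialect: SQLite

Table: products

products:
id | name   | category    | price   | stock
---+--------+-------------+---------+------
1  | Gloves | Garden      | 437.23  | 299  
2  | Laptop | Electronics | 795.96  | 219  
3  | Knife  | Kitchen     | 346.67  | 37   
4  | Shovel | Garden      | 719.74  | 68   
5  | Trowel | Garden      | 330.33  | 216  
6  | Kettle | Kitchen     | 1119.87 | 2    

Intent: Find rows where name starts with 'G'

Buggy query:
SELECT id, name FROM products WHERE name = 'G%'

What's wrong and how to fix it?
Bug: Wildcards only work with LIKE; '=' treats '%' as a literal character

Fix: Use LIKE for wildcard pattern matching

Corrected query:
SELECT id, name FROM products WHERE name LIKE 'G%'

Result:
id | name  
---+-------
1  | Gloves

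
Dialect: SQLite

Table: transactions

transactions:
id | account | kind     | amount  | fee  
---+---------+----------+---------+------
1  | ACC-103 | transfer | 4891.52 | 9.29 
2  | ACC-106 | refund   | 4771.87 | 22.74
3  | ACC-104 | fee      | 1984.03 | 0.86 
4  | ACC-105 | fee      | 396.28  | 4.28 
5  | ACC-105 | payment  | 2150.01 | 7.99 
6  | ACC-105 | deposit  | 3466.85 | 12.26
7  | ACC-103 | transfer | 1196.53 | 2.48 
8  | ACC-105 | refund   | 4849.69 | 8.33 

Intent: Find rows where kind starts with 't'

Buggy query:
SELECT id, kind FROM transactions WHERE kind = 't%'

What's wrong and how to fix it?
Bug: '=' compares the literal string including the % character; pattern matching needs LIKE

Fix: Replace '=' with LIKE so 't%' is treated as a pattern

Corrected query:
SELECT id, kind FROM transactions WHERE kind LIKE 't%'

Result:
id | kind    
---+---------
1  | transfer
7  | transfer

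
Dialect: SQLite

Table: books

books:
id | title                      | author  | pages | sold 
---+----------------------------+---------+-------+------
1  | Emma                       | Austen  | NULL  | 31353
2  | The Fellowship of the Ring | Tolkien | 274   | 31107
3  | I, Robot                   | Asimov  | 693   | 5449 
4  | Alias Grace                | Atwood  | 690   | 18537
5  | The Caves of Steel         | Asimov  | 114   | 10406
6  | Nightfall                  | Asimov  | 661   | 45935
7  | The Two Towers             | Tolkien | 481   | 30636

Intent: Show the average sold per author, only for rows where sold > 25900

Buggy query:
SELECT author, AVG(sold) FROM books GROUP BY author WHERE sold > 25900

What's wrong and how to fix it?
Bug: Row-level WHERE must come before GROUP BY in the clause order

Fix: Place WHERE between FROM and GROUP BY

Corrected query:
SELECT author, AVG(sold) FROM books WHERE sold > 25900 GROUP BY author

Result:
author  | AVG(sold)
--------+----------
Asimov  | 45935    
Austen  | 31353    
Tolkien | 30871.5  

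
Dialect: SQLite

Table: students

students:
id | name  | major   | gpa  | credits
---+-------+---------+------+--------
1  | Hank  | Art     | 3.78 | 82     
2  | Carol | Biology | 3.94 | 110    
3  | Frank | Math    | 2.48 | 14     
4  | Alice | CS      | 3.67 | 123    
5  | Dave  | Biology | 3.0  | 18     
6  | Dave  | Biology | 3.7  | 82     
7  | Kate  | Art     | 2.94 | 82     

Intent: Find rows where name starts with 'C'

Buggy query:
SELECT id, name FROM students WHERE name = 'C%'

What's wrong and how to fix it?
Bug: Wildcards only work with LIKE; '=' treats '%' as a literal character

Fix: Replace '=' with LIKE so 'C%' is treated as a pattern

Corrected query:
SELECT id, name FROM students WHERE name LIKE 'C%'

Result:
id | name 
---+------
2  | Carol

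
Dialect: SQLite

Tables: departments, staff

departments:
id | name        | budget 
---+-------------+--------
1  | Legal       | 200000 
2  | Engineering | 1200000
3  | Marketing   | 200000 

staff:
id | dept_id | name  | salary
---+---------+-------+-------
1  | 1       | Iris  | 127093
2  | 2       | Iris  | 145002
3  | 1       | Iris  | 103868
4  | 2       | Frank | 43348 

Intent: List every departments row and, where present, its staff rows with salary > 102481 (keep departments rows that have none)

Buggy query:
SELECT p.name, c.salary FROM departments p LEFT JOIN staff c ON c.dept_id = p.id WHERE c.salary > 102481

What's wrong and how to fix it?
Bug: A WHERE condition on the right-hand table after LEFT JOIN drops unmatched parents

Fix: Move the right-table condition into the ON clause so unmatched parents are kept

Corrected query:
SELECT p.name, c.salary FROM departments p LEFT JOIN staff c ON c.dept_id = p.id AND c.salary > 102481

Result:
name        | salary
------------+-------
Legal       | 103868
Legal       | 127093
Engineering | 145002
Marketing   | NULL  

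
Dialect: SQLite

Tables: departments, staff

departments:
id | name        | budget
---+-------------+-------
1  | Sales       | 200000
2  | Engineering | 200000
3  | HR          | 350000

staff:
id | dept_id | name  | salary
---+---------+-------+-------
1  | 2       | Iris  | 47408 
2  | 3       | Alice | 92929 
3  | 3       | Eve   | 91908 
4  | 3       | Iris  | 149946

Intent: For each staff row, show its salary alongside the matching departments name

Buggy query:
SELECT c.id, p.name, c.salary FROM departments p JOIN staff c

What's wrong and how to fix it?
Bug: JOIN with no ON clause produces a cartesian product; every staff row pairs with every departments row

Fix: Specify the join condition linking the foreign key to the parent id

Corrected query:
SELECT c.id, p.name, c.salary FROM departments p JOIN staff c ON c.dept_id = p.id

Result:
id | name        | salary
---+-------------+-------
1  | Engineering | 47408 
2  | HR          | 92929 
3  | HR          | 91908 
4  | HR          | 149946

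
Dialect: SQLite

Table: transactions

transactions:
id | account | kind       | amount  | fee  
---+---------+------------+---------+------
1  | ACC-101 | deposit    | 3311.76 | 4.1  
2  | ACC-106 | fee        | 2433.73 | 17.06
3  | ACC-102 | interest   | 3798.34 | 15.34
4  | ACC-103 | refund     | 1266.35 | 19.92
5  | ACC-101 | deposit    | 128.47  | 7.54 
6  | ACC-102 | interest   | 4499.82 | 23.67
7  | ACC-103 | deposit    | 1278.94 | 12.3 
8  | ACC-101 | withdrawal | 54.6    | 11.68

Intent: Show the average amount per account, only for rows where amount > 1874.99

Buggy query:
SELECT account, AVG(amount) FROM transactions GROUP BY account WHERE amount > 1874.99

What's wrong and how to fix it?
Bug: Row-level WHERE must come before GROUP BY in the clause order

Fix: Move the WHERE clause before GROUP BY

Corrected query:
SELECT account, AVG(amount) FROM transactions WHERE amount > 1874.99 GROUP BY account

Result:
account | AVG(amount)
--------+------------
ACC-101 | 3311.76    
ACC-102 | 4149.08    
ACC-106 | 2433.73    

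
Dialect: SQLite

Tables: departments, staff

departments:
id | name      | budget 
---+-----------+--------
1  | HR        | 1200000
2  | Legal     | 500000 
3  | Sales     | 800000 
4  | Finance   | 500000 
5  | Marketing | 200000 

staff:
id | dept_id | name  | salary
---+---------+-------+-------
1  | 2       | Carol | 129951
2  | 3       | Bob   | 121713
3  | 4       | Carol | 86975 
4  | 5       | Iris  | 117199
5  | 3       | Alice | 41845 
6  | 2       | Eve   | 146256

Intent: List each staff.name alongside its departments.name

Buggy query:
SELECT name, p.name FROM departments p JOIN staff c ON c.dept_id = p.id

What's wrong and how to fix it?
Bug: Both tables have a 'name' column; the unqualified reference is ambiguous

Fix: Qualify the column with its table alias (c.name)

Corrected query:
SELECT c.name, p.name FROM departments p JOIN staff c ON c.dept_id = p.id

Result:
name  | name     
------+----------
Carol | Legal    
Bob   | Sales    
Carol | Finance  
Iris  | Marketing
Alice | Sales    
Eve   | Legal    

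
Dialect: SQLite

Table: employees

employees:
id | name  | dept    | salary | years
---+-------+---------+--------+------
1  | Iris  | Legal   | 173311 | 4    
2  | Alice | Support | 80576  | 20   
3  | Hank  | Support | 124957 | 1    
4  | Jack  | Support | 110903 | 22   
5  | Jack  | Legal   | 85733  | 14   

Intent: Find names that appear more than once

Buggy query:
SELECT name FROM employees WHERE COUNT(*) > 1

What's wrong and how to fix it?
Bug: WHERE can't reference COUNT(*); aggregates are computed after WHERE

Fix: Group first, then use HAVING for the count condition

Corrected query:
SELECT name FROM employees GROUP BY name HAVING COUNT(*) > 1

Result:
name
----
Jack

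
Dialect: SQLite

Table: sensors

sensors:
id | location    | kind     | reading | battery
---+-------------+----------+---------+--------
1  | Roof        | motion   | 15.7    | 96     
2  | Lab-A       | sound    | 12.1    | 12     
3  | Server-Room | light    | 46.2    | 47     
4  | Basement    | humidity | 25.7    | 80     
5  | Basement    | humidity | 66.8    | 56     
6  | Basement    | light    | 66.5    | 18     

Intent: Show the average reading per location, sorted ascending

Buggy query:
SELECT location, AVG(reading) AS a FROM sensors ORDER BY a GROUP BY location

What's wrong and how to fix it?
Bug: GROUP BY must precede ORDER BY

Fix: Reorder: SELECT … FROM … GROUP BY … ORDER BY …

Corrected query:
SELECT location, AVG(reading) AS a FROM sensors GROUP BY location ORDER BY a

Result:
location    | a   
------------+-----
Lab-A       | 12.1
Roof        | 15.7
Server-Room | 46.2
Basement    | 53  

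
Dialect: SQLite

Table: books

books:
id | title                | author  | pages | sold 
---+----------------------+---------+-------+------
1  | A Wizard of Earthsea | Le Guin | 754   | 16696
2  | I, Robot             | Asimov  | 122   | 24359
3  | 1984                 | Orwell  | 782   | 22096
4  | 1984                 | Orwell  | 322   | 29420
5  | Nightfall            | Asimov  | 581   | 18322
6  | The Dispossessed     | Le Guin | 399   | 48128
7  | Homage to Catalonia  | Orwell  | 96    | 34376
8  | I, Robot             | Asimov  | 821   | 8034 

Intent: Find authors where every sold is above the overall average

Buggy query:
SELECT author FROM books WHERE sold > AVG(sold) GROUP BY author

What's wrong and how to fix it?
Bug: WHERE evaluates per row before aggregation, so AVG() is unavailable

Fix: Use a subquery for AVG and a HAVING MIN(...) filter so the condition holds for every row in the group

Corrected query:
SELECT author FROM books GROUP BY author HAVING MIN(sold) > (SELECT AVG(sold) FROM books)

Result:
(no rows)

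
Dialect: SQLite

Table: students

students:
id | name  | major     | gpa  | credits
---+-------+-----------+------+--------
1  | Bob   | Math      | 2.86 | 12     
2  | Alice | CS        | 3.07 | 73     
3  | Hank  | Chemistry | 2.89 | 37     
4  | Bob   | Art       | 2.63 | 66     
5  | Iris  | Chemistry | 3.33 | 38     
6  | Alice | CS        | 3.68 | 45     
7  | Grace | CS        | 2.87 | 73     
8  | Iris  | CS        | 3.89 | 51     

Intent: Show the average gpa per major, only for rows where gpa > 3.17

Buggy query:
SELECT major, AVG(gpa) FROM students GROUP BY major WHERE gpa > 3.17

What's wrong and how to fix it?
Bug: Row-level WHERE must come before GROUP BY in the clause order

Fix: Move the WHERE clause before GROUP BY

Corrected query:
SELECT major, AVG(gpa) FROM students WHERE gpa > 3.17 GROUP BY major

Result:
major     | AVG(gpa)
----------+---------
CS        | 3.785   
Chemistry | 3.33    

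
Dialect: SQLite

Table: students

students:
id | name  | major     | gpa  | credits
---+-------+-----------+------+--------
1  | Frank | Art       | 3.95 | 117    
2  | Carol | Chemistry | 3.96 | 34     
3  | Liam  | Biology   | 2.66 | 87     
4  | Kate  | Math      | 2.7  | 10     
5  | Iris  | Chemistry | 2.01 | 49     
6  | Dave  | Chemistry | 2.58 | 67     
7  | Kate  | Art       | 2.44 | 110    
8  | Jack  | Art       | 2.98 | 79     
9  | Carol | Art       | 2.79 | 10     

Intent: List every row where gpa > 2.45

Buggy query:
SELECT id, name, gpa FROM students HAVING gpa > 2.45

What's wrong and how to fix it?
Bug: This is a non-aggregate query (no GROUP BY, no aggregates), so in SQLite the HAVING clause is invalid here; a row-level condition belongs in WHERE

Fix: Replace HAVING with WHERE since the condition applies to individual rows

Corrected query:
SELECT id, name, gpa FROM students WHERE gpa > 2.45

Result:
id | name  | gpa 
---+-------+-----
1  | Frank | 3.95
2  | Carol | 3.96
3  | Liam  | 2.66
4  | Kate  | 2.7 
6  | Dave  | 2.58
8  | Jack  | 2.98
9  | Carol | 2.79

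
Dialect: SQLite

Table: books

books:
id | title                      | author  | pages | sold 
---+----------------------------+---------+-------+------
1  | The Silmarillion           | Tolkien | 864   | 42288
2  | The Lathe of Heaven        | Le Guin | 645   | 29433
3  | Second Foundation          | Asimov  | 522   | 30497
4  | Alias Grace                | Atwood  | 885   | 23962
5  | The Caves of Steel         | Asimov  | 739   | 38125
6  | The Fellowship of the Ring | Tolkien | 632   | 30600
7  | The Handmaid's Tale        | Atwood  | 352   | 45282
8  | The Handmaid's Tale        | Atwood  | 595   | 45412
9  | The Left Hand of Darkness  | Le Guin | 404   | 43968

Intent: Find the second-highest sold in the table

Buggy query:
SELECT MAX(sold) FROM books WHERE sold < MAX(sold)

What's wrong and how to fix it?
Bug: MAX(sold) on the right of the comparison is an aggregate-in-WHERE error

Fix: Put the inner MAX in a scalar subquery

Corrected query:
SELECT MAX(sold) FROM books WHERE sold < (SELECT MAX(sold) FROM books)

Result:
MAX(sold)
---------
45282    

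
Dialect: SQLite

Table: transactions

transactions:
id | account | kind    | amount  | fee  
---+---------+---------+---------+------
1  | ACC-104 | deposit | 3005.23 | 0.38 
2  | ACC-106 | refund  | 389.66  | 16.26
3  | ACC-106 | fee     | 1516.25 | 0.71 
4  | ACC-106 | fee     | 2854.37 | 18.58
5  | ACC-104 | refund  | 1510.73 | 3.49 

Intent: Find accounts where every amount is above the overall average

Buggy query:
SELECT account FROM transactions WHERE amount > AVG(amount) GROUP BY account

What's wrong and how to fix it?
Bug: AVG() is an aggregate; it can't sit directly in WHERE

Fix: Compute the overall average in a scalar subquery and compare each group's MIN against it in HAVING

Corrected query:
SELECT account FROM transactions GROUP BY account HAVING MIN(amount) > (SELECT AVG(amount) FROM transactions)

Result:
(no rows)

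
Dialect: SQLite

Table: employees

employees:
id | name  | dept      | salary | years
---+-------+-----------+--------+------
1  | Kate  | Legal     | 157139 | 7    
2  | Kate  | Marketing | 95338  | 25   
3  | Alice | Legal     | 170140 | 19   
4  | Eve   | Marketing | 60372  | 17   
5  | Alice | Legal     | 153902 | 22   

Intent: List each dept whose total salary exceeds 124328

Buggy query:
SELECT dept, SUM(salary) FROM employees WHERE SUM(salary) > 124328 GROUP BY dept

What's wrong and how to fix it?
Bug: Aggregate functions cannot appear in a WHERE clause

Fix: Move the aggregate condition to a HAVING clause

Corrected query:
SELECT dept, SUM(salary) FROM employees GROUP BY dept HAVING SUM(salary) > 124328

Result:
dept      | SUM(salary)
----------+------------
Legal     | 481181     
Marketing | 155710     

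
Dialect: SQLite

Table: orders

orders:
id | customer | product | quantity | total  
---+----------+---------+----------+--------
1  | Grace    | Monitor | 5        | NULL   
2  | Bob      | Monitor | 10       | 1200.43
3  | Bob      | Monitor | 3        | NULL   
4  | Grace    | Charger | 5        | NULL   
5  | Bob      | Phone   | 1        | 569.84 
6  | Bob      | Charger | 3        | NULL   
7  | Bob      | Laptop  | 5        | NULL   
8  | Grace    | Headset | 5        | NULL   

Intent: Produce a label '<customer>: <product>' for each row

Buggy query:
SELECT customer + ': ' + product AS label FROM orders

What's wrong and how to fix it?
Bug: SQLite uses || for string concatenation; + coerces text to numbers (yielding 0)

Fix: Use the || operator for string concatenation

Corrected query:
SELECT customer || ': ' || product AS label FROM orders

Result:
label         
--------------
Grace: Monitor
Bob: Monitor  
Bob: Monitor  
Grace: Charger
Bob: Phone    
Bob: Charger  
Bob: Laptop   
Grace: Headset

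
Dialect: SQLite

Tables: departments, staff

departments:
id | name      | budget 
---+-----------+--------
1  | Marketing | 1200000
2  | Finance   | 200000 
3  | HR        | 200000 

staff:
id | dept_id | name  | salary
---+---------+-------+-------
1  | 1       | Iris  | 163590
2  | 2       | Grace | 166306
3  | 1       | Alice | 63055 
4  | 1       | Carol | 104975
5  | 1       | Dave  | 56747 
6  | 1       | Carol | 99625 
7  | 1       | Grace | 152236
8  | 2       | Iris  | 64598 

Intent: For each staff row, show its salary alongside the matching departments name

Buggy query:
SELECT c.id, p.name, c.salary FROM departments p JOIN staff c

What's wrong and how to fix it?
Bug: JOIN with no ON clause produces a cartesian product; every staff row pairs with every departments row

Fix: Specify the join condition linking the foreign key to the parent id

Corrected query:
SELECT c.id, p.name, c.salary FROM departments p JOIN staff c ON c.dept_id = p.id

Result:
id | name      | salary
---+-----------+-------
1  | Marketing | 163590
2  | Finance   | 166306
3  | Marketing | 63055 
4  | Marketing | 104975
5  | Marketing | 56747 
6  | Marketing | 99625 
7  | Marketing | 152236
8  | Finance   | 64598 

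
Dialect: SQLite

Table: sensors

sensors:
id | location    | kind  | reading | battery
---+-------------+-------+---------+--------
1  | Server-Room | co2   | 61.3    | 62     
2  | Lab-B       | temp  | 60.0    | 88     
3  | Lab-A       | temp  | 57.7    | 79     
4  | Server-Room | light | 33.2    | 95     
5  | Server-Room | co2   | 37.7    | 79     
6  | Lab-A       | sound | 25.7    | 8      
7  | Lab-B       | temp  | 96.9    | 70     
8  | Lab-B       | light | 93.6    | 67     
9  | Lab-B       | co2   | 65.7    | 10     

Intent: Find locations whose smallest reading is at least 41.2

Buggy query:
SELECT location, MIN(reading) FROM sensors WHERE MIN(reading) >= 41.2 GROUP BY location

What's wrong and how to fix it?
Bug: MIN() in WHERE is a misuse of aggregate

Fix: Replace WHERE with HAVING after the GROUP BY

Corrected query:
SELECT location, MIN(reading) FROM sensors GROUP BY location HAVING MIN(reading) >= 41.2

Result:
location | MIN(reading)
---------+-------------
Lab-B    | 60          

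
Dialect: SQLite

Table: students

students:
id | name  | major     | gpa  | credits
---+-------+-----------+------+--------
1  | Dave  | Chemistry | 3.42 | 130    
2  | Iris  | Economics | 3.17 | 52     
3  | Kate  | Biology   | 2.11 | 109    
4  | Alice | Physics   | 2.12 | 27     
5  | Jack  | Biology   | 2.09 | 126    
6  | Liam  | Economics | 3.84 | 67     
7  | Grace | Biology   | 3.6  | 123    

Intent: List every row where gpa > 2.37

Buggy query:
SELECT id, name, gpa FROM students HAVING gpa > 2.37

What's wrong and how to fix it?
Bug: HAVING filters the output of aggregation, but this query has no GROUP BY and no aggregate functions, so SQLite rejects it (HAVING clause on a non-aggregate query); the condition here is per row

Fix: Use WHERE for row-level filtering

Corrected query:
SELECT id, name, gpa FROM students WHERE gpa > 2.37

Result:
id | name  | gpa 
---+-------+-----
1  | Dave  | 3.42
2  | Iris  | 3.17
6  | Liam  | 3.84
7  | Grace | 3.6 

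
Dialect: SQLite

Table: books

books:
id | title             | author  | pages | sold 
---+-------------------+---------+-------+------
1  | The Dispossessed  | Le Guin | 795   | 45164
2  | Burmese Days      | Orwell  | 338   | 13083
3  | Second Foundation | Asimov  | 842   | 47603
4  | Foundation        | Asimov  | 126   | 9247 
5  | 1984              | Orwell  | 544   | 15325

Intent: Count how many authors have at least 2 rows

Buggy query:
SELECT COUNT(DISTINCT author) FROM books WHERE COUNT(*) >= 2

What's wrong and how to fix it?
Bug: WHERE filters individual rows, not groups, so a group-level COUNT is invalid there

Fix: Group first with HAVING COUNT(*) >= 2, then COUNT the resulting groups

Corrected query:
SELECT COUNT(*) FROM (SELECT author FROM books GROUP BY author HAVING COUNT(*) >= 2)

Result:
COUNT(*)
--------
2       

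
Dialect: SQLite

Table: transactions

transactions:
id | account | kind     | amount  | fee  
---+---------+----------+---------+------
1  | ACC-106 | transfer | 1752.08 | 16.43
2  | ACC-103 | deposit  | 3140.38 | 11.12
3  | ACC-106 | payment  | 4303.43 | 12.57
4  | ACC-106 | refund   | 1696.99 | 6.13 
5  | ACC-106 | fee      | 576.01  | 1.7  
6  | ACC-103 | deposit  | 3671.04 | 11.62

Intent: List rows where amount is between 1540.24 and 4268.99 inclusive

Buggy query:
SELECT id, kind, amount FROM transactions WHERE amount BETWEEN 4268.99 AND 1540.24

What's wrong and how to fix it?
Bug: BETWEEN expects the lower bound first; with 4268.99 AND 1540.24 the range is empty

Fix: Swap the bounds so the smaller value comes first

Corrected query:
SELECT id, kind, amount FROM transactions WHERE amount BETWEEN 1540.24 AND 4268.99

Result:
id | kind     | amount 
---+----------+--------
1  | transfer | 1752.08
2  | deposit  | 3140.38
4  | refund   | 1696.99
6  | deposit  | 3671.04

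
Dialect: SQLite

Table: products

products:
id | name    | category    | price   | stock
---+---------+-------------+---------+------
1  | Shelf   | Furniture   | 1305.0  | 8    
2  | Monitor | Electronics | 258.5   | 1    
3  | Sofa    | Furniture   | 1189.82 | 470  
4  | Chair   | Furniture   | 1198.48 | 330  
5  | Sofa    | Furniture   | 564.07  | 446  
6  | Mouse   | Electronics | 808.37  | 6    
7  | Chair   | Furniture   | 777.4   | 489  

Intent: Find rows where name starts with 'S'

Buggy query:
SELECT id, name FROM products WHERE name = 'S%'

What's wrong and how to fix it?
Bug: Wildcards only work with LIKE; '=' treats '%' as a literal character

Fix: Replace '=' with LIKE so 'S%' is treated as a pattern

Corrected query:
SELECT id, name FROM products WHERE name LIKE 'S%'

Result:
id | name 
---+------
1  | Shelf
3  | Sofa 
5  | Sofa 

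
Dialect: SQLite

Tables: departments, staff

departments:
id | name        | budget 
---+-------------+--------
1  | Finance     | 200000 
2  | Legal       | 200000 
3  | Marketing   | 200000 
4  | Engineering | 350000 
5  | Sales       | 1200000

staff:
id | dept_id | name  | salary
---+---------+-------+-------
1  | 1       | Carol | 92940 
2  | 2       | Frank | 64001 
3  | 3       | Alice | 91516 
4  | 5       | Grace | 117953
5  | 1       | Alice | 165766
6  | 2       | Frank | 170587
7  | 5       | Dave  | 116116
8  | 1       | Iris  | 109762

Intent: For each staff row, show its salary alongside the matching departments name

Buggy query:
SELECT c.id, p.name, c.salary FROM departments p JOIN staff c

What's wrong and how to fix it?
Bug: Missing join condition: each staff row is matched to all departments rows instead of just its own

Fix: Add ON c.dept_id = p.id to the JOIN

Corrected query:
SELECT c.id, p.name, c.salary FROM departments p JOIN staff c ON c.dept_id = p.id

Result:
id | name      | salary
---+-----------+-------
1  | Finance   | 92940 
2  | Legal     | 64001 
3  | Marketing | 91516 
4  | Sales     | 117953
5  | Finance   | 165766
6  | Legal     | 170587
7  | Sales     | 116116
8  | Finance   | 109762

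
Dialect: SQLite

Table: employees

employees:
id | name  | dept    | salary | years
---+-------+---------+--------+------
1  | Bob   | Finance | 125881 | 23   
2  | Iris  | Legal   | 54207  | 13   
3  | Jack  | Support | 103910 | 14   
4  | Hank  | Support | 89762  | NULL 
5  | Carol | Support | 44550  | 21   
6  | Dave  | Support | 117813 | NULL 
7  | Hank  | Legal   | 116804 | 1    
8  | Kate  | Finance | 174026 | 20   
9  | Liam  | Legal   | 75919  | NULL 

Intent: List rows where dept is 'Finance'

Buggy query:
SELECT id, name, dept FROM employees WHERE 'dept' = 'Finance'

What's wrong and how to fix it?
Bug: 'dept' in single quotes is a string literal, not the column; the comparison is literal-vs-literal and never true

Fix: Remove the quotes around the column name (or use double quotes for an identifier)

Corrected query:
SELECT id, name, dept FROM employees WHERE dept = 'Finance'

Result:
id | name | dept   
---+------+--------
1  | Bob  | Finance
8  | Kate | Finance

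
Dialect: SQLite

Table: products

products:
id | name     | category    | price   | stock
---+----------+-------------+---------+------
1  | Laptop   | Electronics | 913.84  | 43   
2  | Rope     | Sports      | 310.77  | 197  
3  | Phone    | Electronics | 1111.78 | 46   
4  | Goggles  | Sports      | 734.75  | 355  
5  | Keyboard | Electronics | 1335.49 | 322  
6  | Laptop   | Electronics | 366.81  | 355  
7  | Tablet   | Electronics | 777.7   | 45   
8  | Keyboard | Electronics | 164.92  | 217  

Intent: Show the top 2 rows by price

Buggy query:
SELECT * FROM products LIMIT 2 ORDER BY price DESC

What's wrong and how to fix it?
Bug: LIMIT must come after ORDER BY

Fix: Sort with ORDER BY, then apply LIMIT

Corrected query:
SELECT * FROM products ORDER BY price DESC LIMIT 2

Result:
id | name     | category    | price   | stock
---+----------+-------------+---------+------
5  | Keyboard | Electronics | 1335.49 | 322  
3  | Phone    | Electronics | 1111.78 | 46   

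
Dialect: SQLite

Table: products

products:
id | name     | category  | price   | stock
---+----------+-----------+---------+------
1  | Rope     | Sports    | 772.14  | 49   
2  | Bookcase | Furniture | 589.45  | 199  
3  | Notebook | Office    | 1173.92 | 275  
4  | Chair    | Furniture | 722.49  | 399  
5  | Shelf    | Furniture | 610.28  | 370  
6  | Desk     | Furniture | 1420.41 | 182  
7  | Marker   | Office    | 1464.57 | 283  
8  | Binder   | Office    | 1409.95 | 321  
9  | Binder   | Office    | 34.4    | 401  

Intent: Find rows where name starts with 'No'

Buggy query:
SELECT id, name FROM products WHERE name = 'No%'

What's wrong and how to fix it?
Bug: Wildcards only work with LIKE; '=' treats '%' as a literal character

Fix: Replace '=' with LIKE so 'No%' is treated as a pattern

Corrected query:
SELECT id, name FROM products WHERE name LIKE 'No%'

Result:
id | name    
---+---------
3  | Notebook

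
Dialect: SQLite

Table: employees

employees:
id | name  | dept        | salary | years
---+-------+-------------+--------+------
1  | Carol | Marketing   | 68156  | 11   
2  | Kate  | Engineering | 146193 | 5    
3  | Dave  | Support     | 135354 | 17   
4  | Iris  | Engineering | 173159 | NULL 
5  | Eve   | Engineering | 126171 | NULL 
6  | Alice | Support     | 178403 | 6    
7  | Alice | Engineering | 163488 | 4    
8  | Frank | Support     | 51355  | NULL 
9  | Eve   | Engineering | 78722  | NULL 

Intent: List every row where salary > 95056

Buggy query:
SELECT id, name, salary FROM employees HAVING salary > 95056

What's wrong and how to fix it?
Bug: HAVING filters the output of aggregation, but this query has no GROUP BY and no aggregate functions, so SQLite rejects it (HAVING clause on a non-aggregate query); the condition here is per row

Fix: Replace HAVING with WHERE since the condition applies to individual rows

Corrected query:
SELECT id, name, salary FROM employees WHERE salary > 95056

Result:
id | name  | salary
---+-------+-------
2  | Kate  | 146193
3  | Dave  | 135354
4  | Iris  | 173159
5  | Eve   | 126171
6  | Alice | 178403
7  | Alice | 163488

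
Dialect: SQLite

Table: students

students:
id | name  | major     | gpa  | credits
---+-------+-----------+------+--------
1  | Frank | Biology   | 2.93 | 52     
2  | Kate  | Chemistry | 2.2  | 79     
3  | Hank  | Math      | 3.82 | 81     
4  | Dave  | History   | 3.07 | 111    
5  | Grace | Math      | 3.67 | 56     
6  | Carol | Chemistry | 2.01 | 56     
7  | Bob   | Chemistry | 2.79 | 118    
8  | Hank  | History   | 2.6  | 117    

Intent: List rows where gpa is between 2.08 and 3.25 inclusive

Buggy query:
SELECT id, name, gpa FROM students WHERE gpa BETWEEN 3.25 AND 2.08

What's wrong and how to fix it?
Bug: BETWEEN expects the lower bound first; with 3.25 AND 2.08 the range is empty

Fix: Swap the bounds so the smaller value comes first

Corrected query:
SELECT id, name, gpa FROM students WHERE gpa BETWEEN 2.08 AND 3.25

Result:
id | name  | gpa 
---+-------+-----
1  | Frank | 2.93
2  | Kate  | 2.2 
4  | Dave  | 3.07
7  | Bob   | 2.79
8  | Hank  | 2.6 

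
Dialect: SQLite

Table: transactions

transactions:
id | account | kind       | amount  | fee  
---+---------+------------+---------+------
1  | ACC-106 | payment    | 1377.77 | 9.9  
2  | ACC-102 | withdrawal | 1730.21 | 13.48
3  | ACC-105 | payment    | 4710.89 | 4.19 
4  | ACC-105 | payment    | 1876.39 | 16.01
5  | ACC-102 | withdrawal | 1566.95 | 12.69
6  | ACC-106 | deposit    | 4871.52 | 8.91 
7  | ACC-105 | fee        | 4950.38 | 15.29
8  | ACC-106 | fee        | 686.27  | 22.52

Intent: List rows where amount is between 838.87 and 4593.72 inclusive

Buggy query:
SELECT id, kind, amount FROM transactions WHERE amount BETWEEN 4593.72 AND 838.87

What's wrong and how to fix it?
Bug: The bounds are reversed; BETWEEN a AND b requires a <= b to match anything

Fix: Swap the bounds so the smaller value comes first

Corrected query:
SELECT id, kind, amount FROM transactions WHERE amount BETWEEN 838.87 AND 4593.72

Result:
id | kind       | amount 
---+------------+--------
1  | payment    | 1377.77
2  | withdrawal | 1730.21
4  | payment    | 1876.39
5  | withdrawal | 1566.95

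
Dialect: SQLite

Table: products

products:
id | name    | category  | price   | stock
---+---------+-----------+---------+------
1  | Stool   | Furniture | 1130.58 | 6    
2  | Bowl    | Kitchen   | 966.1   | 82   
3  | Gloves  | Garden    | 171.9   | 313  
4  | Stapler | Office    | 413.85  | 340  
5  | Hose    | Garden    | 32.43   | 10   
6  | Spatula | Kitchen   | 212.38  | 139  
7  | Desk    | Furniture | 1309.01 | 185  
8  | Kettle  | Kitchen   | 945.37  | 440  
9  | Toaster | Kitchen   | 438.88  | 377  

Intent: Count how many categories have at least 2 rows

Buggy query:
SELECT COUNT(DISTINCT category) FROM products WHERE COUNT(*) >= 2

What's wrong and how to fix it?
Bug: WHERE filters individual rows, not groups, so a group-level COUNT is invalid there

Fix: Group first with HAVING COUNT(*) >= 2, then COUNT the resulting groups

Corrected query:
SELECT COUNT(*) FROM (SELECT category FROM products GROUP BY category HAVING COUNT(*) >= 2)

Result:
COUNT(*)
--------
3       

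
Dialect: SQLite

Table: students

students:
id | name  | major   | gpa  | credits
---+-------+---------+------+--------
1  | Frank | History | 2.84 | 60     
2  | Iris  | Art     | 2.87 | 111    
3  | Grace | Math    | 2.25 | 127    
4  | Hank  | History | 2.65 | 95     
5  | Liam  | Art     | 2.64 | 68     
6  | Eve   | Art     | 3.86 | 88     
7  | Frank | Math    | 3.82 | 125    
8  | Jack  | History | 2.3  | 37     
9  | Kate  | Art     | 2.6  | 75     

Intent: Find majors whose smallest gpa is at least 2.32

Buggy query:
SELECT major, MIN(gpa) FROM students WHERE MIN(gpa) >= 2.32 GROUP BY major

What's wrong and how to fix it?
Bug: MIN() in WHERE is a misuse of aggregate

Fix: Use HAVING for the per-group MIN condition

Corrected query:
SELECT major, MIN(gpa) FROM students GROUP BY major HAVING MIN(gpa) >= 2.32

Result:
major | MIN(gpa)
------+---------
Art   | 2.6     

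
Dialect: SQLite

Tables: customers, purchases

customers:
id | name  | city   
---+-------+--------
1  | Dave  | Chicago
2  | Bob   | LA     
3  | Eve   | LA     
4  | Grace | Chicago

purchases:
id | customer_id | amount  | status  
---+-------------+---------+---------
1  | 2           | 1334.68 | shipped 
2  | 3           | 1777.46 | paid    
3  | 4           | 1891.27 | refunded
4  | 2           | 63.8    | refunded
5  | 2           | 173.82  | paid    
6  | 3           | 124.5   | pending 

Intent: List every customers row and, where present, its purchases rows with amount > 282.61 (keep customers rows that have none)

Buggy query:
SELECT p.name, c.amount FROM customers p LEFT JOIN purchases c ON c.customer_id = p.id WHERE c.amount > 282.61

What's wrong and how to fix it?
Bug: Filtering c.amount in WHERE discards the NULL rows produced by LEFT JOIN, turning it into an inner join

Fix: Put 'c.amount > 282.61' in the JOIN's ON clause instead of WHERE

Corrected query:
SELECT p.name, c.amount FROM customers p LEFT JOIN purchases c ON c.customer_id = p.id AND c.amount > 282.61

Result:
name  | amount 
------+--------
Dave  | NULL   
Bob   | 1334.68
Eve   | 1777.46
Grace | 1891.27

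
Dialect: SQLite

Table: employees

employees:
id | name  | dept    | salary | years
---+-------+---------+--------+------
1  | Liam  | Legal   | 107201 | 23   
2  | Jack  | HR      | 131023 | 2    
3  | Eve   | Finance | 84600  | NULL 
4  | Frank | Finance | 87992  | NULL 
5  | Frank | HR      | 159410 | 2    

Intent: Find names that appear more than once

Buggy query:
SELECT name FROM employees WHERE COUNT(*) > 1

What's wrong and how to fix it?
Bug: COUNT(*) is an aggregate and cannot be used in WHERE

Fix: Group first, then use HAVING for the count condition

Corrected query:
SELECT name FROM employees GROUP BY name HAVING COUNT(*) > 1

Result:
name 
-----
Frank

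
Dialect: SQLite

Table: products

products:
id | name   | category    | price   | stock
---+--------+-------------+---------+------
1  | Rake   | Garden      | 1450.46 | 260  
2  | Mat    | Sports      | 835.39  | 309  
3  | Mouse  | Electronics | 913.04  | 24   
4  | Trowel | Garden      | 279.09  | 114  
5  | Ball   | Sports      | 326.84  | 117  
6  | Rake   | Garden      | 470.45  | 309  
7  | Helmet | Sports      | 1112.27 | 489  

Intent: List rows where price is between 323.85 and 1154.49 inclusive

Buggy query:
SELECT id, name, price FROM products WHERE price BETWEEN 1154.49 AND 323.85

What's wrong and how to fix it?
Bug: The bounds are reversed; BETWEEN a AND b requires a <= b to match anything

Fix: Write BETWEEN 323.85 AND 1154.49

Corrected query:
SELECT id, name, price FROM products WHERE price BETWEEN 323.85 AND 1154.49

Result:
id | name   | price  
---+--------+--------
2  | Mat    | 835.39 
3  | Mouse  | 913.04 
5  | Ball   | 326.84 
6  | Rake   | 470.45 
7  | Helmet | 1112.27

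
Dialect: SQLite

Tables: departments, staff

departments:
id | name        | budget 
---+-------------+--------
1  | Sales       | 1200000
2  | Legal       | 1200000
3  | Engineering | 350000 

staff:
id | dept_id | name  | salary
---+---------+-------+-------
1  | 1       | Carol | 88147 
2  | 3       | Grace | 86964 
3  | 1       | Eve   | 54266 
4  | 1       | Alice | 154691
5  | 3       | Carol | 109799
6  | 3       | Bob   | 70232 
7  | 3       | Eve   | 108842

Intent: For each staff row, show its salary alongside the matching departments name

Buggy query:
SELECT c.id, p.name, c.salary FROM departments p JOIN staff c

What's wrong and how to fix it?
Bug: Missing join condition: each staff row is matched to all departments rows instead of just its own

Fix: Add ON c.dept_id = p.id to the JOIN

Corrected query:
SELECT c.id, p.name, c.salary FROM departments p JOIN staff c ON c.dept_id = p.id

Result:
id | name        | salary
---+-------------+-------
1  | Sales       | 88147 
2  | Engineering | 86964 
3  | Sales       | 54266 
4  | Sales       | 154691
5  | Engineering | 109799
6  | Engineering | 70232 
7  | Engineering | 108842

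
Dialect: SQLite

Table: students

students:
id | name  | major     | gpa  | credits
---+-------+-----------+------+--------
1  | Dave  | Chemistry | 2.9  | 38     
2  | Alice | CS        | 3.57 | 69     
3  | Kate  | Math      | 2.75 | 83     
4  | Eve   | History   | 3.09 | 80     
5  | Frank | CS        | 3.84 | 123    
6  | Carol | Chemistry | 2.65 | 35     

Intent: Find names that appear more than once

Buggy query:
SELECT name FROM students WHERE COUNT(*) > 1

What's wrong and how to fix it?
Bug: WHERE can't reference COUNT(*); aggregates are computed after WHERE

Fix: Group first, then use HAVING for the count condition

Corrected query:
SELECT name FROM students GROUP BY name HAVING COUNT(*) > 1

Result:
(no rows)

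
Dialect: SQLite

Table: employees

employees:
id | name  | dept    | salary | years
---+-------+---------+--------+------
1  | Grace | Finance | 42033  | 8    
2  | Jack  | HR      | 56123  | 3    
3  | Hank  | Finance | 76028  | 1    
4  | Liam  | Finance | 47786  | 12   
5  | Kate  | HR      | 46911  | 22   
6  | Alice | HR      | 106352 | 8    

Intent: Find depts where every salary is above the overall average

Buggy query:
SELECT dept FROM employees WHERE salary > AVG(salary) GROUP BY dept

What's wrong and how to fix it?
Bug: WHERE evaluates per row before aggregation, so AVG() is unavailable

Fix: Compute the overall average in a scalar subquery and compare each group's MIN against it in HAVING

Corrected query:
SELECT dept FROM employees GROUP BY dept HAVING MIN(salary) > (SELECT AVG(salary) FROM employees)

Result:
(no rows)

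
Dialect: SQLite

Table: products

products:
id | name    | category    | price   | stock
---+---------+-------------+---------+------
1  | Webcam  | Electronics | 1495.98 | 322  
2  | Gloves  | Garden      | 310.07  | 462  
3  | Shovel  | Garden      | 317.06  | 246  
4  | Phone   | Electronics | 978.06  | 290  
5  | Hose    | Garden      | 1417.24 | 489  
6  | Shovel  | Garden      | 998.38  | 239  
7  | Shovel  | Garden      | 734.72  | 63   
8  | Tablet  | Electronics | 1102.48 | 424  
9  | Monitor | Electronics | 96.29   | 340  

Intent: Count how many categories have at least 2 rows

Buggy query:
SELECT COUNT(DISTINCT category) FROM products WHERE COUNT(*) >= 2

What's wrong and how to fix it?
Bug: WHERE filters individual rows, not groups, so a group-level COUNT is invalid there

Fix: Use a subquery that GROUPs and filters with HAVING, then count its rows

Corrected query:
SELECT COUNT(*) FROM (SELECT category FROM products GROUP BY category HAVING COUNT(*) >= 2)

Result:
COUNT(*)
--------
2       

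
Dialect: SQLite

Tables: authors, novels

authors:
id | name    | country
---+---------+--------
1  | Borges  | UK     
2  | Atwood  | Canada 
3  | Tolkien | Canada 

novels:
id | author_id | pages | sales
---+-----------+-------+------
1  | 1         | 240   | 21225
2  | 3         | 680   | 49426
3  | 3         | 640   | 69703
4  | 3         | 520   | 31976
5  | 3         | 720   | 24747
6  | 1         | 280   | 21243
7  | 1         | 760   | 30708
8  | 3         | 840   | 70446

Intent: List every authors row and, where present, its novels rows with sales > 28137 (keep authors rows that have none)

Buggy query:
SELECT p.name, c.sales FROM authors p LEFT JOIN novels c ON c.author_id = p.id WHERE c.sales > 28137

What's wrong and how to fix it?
Bug: A WHERE condition on the right-hand table after LEFT JOIN drops unmatched parents

Fix: Put 'c.sales > 28137' in the JOIN's ON clause instead of WHERE

Corrected query:
SELECT p.name, c.sales FROM authors p LEFT JOIN novels c ON c.author_id = p.id AND c.sales > 28137

Result:
name    | sales
--------+------
Borges  | 30708
Atwood  | NULL 
Tolkien | 31976
Tolkien | 49426
Tolkien | 69703
Tolkien | 70446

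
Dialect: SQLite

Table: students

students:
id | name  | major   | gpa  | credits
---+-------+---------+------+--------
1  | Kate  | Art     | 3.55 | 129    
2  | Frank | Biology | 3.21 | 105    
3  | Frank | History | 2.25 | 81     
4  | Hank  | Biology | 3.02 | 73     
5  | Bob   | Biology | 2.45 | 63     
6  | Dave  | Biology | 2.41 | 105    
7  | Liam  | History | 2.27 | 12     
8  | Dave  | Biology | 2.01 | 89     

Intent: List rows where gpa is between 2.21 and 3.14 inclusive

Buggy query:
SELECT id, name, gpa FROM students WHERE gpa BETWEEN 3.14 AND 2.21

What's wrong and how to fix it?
Bug: BETWEEN expects the lower bound first; with 3.14 AND 2.21 the range is empty

Fix: Write BETWEEN 2.21 AND 3.14

Corrected query:
SELECT id, name, gpa FROM students WHERE gpa BETWEEN 2.21 AND 3.14

Result:
id | name  | gpa 
---+-------+-----
3  | Frank | 2.25
4  | Hank  | 3.02
5  | Bob   | 2.45
6  | Dave  | 2.41
7  | Liam  | 2.27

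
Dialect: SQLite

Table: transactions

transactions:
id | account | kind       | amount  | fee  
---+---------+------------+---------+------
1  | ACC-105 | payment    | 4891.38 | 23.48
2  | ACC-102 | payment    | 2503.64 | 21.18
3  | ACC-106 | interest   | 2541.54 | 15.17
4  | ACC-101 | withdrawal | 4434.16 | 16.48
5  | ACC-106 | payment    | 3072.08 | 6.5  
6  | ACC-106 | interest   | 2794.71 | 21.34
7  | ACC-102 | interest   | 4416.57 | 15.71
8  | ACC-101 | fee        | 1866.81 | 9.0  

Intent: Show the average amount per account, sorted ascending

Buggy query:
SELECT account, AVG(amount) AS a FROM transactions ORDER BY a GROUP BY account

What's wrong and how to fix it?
Bug: GROUP BY must precede ORDER BY

Fix: Reorder: SELECT … FROM … GROUP BY … ORDER BY …

Corrected query:
SELECT account, AVG(amount) AS a FROM transactions GROUP BY account ORDER BY a

Result:
account | a          
--------+------------
ACC-106 | 2802.776667
ACC-101 | 3150.485   
ACC-102 | 3460.105   
ACC-105 | 4891.38    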